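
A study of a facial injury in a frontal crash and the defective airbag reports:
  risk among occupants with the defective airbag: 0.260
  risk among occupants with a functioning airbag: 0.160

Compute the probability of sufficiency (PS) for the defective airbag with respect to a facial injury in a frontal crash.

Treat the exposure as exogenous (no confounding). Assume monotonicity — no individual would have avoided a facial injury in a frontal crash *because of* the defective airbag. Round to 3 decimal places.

Let p₁ = 0.26, p₀ = 0.16.
Under exogeneity and monotonicity, PS = (p₁ − p₀) / (1 − p₀).
PS = (0.26 − 0.16) / (1 − 0.16) = 0.1 / 0.84 ≈ 0.1190

PS ≈ 0.119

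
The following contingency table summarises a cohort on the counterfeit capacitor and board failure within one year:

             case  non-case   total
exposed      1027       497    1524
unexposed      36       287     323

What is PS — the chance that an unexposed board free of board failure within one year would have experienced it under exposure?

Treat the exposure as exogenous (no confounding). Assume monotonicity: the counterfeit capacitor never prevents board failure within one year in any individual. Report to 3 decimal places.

PS ≈ 0.633

p₁ = P(outcome | exposed) = 1027/1524 = 0.67388
p₀ = P(outcome | unexposed) = 36/323 = 0.11146
Under exogeneity and monotonicity, PS = (p₁ − p₀)/(1 − p₀).
PS = (0.67388 − 0.11146) / 0.88854 ≈ 0.6330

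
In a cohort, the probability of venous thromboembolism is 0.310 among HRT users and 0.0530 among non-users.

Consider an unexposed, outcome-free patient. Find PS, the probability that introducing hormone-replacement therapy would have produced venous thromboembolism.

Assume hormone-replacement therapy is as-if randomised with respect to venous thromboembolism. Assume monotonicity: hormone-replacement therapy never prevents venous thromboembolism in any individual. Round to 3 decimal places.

Let p₁ = 0.31, p₀ = 0.053.
Under exogeneity and monotonicity, PS = (p₁ − p₀) / (1 − p₀).
PS = (0.31 − 0.053) / (1 − 0.053) = 0.257 / 0.947 ≈ 0.2714

PS ≈ 0.271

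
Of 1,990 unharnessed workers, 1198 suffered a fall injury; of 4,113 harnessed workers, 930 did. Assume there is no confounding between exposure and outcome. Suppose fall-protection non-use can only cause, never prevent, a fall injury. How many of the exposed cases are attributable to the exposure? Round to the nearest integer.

p₁ = P(outcome | exposed) = 1198/1990 = 0.60201
p₀ = P(outcome | unexposed) = 930/4113 = 0.22611
PN = (p₁ − p₀)/p₁ = (0.60201 − 0.22611) / 0.60201 ≈ 0.62440.
Attributable cases ≈ PN × (exposed cases) = 0.62440 × 1198 ≈ 748.04.

about 748 cases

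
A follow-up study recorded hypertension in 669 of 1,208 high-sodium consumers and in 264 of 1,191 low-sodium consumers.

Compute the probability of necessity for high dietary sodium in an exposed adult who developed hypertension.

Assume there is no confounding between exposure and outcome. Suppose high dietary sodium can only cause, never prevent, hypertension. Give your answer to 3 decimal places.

p₁ = P(outcome | exposed) = 669/1208 = 0.55381
p₀ = P(outcome | unexposed) = 264/1191 = 0.22166
Under exogeneity and monotonicity, PN = (p₁ − p₀) / p₁.
PN = (0.55381 − 0.22166) / 0.55381 = 0.33215 / 0.55381 ≈ 0.5997

PN ≈ 0.600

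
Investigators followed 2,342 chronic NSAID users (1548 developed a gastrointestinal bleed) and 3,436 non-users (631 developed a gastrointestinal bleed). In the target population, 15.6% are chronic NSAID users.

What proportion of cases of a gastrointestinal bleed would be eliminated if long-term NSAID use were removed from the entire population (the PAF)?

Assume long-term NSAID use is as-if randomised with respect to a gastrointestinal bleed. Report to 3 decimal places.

PAF ≈ 0.288

p₁ = P(outcome | exposed) = 1548/2342 = 0.66097
p₀ = P(outcome | unexposed) = 631/3436 = 0.18364
Overall risk P(Y=1) = π·p₁ + (1−π)·p₀ = 0.156×0.66097 + 0.844×0.18364 = 0.25811.
Under exogeneity, PAF = [P(Y=1) − p₀] / P(Y=1).
PAF = (0.25811 − 0.18364) / 0.25811 ≈ 0.2885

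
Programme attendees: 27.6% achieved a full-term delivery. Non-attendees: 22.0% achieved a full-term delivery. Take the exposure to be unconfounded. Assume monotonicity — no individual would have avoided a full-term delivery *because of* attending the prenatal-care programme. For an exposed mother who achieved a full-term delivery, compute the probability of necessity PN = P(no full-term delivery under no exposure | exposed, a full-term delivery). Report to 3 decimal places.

PN ≈ 0.203

p₁ = 0.276, p₀ = 0.22.
Under exogeneity and monotonicity, PN = (p₁ − p₀) / p₁.
PN = (0.276 − 0.22) / 0.276 = 0.056 / 0.276 ≈ 0.2029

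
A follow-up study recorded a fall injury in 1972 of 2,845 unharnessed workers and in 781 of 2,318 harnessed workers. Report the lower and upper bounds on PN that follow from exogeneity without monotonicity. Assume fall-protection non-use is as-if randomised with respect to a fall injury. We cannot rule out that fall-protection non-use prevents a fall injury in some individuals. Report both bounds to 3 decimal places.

p₁ = P(outcome | exposed) = 1972/2845 = 0.69315
p₀ = P(outcome | unexposed) = 781/2318 = 0.33693
Under exogeneity alone the bounds on PN are max{0,(p₁−p₀)/p₁} ≤ PN ≤ min{1,(1−p₀)/p₁}.
  lower = (p₁ − p₀)/p₁ = 0.35622 / 0.69315 ≈ 0.5139
  upper = min{1, (1 − p₀)/p₁} = 0.66307 / 0.69315 ≈ 0.9566

0.514 ≤ PN ≤ 0.957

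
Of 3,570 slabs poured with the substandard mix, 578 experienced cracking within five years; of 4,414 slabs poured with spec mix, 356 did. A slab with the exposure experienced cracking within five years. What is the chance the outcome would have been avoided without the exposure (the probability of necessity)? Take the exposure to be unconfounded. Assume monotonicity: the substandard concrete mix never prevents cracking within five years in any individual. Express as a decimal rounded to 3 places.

PN ≈ 0.502

p₁ = P(outcome | exposed) = 578/3570 = 0.1619
p₀ = P(outcome | unexposed) = 356/4414 = 0.080652
Under exogeneity and monotonicity, PN = (p₁ − p₀) / p₁.
PN = (0.1619 − 0.080652) / 0.1619 = 0.081252 / 0.1619 ≈ 0.5019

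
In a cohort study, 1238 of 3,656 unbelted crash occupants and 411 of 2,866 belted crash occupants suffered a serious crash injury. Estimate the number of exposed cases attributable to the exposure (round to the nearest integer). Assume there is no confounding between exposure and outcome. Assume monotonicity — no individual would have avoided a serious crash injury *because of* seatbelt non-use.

p₁ = P(outcome | exposed) = 1238/3656 = 0.33862
p₀ = P(outcome | unexposed) = 411/2866 = 0.14341
PN = (p₁ − p₀)/p₁ = (0.33862 − 0.14341) / 0.33862 ≈ 0.57650.
Attributable cases ≈ PN × (exposed cases) = 0.57650 × 1238 ≈ 713.71.

about 714 cases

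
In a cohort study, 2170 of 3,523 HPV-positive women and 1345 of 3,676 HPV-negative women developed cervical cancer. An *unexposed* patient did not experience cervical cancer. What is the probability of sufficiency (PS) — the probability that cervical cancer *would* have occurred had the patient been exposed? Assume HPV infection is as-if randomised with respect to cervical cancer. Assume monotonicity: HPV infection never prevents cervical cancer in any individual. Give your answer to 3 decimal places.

p₁ = P(outcome | exposed) = 2170/3523 = 0.61595
p₀ = P(outcome | unexposed) = 1345/3676 = 0.36589
Under exogeneity and monotonicity, PS = (p₁ − p₀) / (1 − p₀).
PS = (0.61595 − 0.36589) / (1 − 0.36589) = 0.25007 / 0.63411 ≈ 0.3944

PS ≈ 0.394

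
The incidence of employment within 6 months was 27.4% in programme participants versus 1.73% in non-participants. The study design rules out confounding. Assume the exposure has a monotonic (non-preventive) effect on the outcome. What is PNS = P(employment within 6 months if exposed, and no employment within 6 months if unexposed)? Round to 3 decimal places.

p₁ = 0.274, p₀ = 0.0173.
Under exogeneity and monotonicity, PNS = p₁ − p₀.
PNS = 0.274 − 0.0173 = 0.2567

PNS ≈ 0.257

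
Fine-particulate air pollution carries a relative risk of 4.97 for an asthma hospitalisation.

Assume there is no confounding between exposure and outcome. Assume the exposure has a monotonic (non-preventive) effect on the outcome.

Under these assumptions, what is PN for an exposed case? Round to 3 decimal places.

Under exogeneity and monotonicity, PN = (RR − 1) / RR = 1 − 1/RR.
PN = (4.97 − 1) / 4.97 = 3.97 / 4.97 ≈ 0.7988

PN ≈ 0.799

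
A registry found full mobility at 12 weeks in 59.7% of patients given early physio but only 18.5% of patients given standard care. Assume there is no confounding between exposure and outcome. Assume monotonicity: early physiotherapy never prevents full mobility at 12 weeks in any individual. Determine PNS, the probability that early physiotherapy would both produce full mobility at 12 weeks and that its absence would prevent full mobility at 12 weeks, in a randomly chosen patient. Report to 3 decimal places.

p₁ = 0.597, p₀ = 0.185.
Under exogeneity and monotonicity, PNS = p₁ − p₀.
PNS = 0.597 − 0.185 = 0.412

PNS ≈ 0.412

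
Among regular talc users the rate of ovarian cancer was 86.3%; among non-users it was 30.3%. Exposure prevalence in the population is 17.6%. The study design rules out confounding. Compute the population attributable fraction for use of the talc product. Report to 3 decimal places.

PAF ≈ 0.245

p₁ = 0.863, p₀ = 0.303.
Overall risk P(Y=1) = π·p₁ + (1−π)·p₀ = 0.176×0.863 + 0.824×0.303 = 0.40156.
Under exogeneity, PAF = [P(Y=1) − p₀] / P(Y=1).
PAF = (0.40156 − 0.303) / 0.40156 ≈ 0.2454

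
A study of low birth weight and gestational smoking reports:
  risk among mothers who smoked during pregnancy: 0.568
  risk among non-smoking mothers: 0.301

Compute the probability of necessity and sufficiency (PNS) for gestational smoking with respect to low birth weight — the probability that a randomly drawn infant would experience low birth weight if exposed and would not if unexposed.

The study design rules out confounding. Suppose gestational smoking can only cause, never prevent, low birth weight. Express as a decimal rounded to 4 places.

Let p₁ = 0.568, p₀ = 0.301.
Under exogeneity and monotonicity, PNS = p₁ − p₀.
PNS = 0.568 − 0.301 = 0.267

PNS ≈ 0.2670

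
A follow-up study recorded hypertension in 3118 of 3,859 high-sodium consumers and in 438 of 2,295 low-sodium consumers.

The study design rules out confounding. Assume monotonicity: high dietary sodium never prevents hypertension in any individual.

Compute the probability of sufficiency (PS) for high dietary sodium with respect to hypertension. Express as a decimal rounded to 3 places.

PS ≈ 0.763

p₁ = P(outcome | exposed) = 3118/3859 = 0.80798
p₀ = P(outcome | unexposed) = 438/2295 = 0.19085
Under exogeneity and monotonicity, PS = (p₁ − p₀) / (1 − p₀).
PS = (0.80798 − 0.19085) / (1 − 0.19085) = 0.61713 / 0.80915 ≈ 0.7627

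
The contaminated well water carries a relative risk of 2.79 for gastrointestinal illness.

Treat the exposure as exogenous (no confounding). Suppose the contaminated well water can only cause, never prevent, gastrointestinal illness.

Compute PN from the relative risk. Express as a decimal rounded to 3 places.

PN ≈ 0.642

Under exogeneity and monotonicity, PN = (RR − 1) / RR = 1 − 1/RR.
PN = (2.79 − 1) / 2.79 = 1.79 / 2.79 ≈ 0.6416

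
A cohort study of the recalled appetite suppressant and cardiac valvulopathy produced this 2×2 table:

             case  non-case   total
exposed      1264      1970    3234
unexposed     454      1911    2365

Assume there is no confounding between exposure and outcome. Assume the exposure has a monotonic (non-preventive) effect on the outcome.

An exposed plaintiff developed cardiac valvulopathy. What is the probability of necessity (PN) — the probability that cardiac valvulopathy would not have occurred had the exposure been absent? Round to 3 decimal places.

PN ≈ 0.509

p₁ = P(outcome | exposed) = 1264/3234 = 0.39085
p₀ = P(outcome | unexposed) = 454/2365 = 0.19197
Under exogeneity and monotonicity, PN = (p₁ − p₀) / p₁.
PN = (0.39085 − 0.19197) / 0.39085 = 0.19888 / 0.39085 ≈ 0.5088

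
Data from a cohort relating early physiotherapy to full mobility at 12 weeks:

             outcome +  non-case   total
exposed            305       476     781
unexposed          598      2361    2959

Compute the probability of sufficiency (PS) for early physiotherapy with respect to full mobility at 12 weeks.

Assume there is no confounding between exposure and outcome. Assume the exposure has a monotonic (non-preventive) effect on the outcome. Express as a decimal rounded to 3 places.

PS ≈ 0.236

p₁ = P(outcome | exposed) = 305/781 = 0.39052
p₀ = P(outcome | unexposed) = 598/2959 = 0.2021
Under exogeneity and monotonicity, PS = (p₁ − p₀)/(1 − p₀).
PS = (0.39052 − 0.2021) / 0.7979 ≈ 0.2362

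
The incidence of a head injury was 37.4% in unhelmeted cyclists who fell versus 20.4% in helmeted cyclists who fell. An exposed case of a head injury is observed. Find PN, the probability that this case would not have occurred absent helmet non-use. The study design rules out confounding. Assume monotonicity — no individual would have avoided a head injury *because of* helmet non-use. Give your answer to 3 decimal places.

PN ≈ 0.455

p₁ = 0.374, p₀ = 0.204.
Under exogeneity and monotonicity, PN = (p₁ − p₀) / p₁.
PN = (0.374 − 0.204) / 0.374 = 0.17 / 0.374 ≈ 0.4545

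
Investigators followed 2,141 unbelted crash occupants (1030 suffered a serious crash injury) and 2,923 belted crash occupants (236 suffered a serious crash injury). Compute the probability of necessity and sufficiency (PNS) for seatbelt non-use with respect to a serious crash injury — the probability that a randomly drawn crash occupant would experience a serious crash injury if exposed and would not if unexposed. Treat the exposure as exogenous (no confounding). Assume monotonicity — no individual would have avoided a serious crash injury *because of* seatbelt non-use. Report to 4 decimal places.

p₁ = P(outcome | exposed) = 1030/2141 = 0.48108
p₀ = P(outcome | unexposed) = 236/2923 = 0.080739
Under exogeneity and monotonicity, PNS = p₁ − p₀.
PNS = 0.48108 − 0.080739 = 0.40034

PNS ≈ 0.4003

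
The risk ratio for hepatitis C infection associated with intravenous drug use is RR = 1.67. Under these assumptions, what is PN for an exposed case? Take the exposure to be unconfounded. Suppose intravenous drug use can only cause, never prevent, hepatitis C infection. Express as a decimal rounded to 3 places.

Under exogeneity and monotonicity, PN = (RR − 1) / RR = 1 − 1/RR.
PN = (1.67 − 1) / 1.67 = 0.67 / 1.67 ≈ 0.4012

PN ≈ 0.401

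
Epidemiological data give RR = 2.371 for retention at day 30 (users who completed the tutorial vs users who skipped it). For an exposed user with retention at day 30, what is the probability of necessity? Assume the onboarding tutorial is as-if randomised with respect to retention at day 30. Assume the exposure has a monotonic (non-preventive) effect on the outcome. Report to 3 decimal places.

PN ≈ 0.578

Under exogeneity and monotonicity, PN = (RR − 1) / RR = 1 − 1/RR.
PN = (2.371 − 1) / 2.371 = 1.371 / 2.371 ≈ 0.5782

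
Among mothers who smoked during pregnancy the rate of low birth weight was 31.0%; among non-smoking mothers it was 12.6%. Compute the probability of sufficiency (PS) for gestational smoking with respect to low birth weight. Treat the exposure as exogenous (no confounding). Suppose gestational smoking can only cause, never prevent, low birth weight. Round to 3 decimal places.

PS ≈ 0.211

p₁ = 0.31, p₀ = 0.126.
Under exogeneity and monotonicity, PS = (p₁ − p₀) / (1 − p₀).
PS = (0.31 − 0.126) / (1 − 0.126) = 0.184 / 0.874 ≈ 0.2105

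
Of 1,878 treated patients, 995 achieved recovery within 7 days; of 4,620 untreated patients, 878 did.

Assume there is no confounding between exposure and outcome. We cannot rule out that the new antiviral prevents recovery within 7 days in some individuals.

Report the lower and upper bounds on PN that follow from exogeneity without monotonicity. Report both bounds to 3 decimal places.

p₁ = P(outcome | exposed) = 995/1878 = 0.52982
p₀ = P(outcome | unexposed) = 878/4620 = 0.19004
Under exogeneity alone the bounds on PN are max{0,(p₁−p₀)/p₁} ≤ PN ≤ min{1,(1−p₀)/p₁}.
  lower = (p₁ − p₀)/p₁ = 0.33978 / 0.52982 ≈ 0.6413
  upper = min{1, (1 − p₀)/p₁} = 0.80996 / 0.52982 ≈ 1.5287 → capped at 1

0.641 ≤ PN ≤ 1.000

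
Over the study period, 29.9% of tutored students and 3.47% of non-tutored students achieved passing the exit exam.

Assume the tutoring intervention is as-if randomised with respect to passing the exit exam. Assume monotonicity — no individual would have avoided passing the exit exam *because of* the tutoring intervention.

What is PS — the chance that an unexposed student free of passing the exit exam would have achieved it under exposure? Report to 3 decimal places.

PS ≈ 0.274

p₁ = 0.299, p₀ = 0.0347.
Under exogeneity and monotonicity, PS = (p₁ − p₀) / (1 − p₀).
PS = (0.299 − 0.0347) / (1 − 0.0347) = 0.2643 / 0.9653 ≈ 0.2738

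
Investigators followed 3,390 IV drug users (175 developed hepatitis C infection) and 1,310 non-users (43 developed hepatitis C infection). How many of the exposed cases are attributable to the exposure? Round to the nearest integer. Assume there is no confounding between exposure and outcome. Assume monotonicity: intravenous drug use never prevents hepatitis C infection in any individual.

about 64 cases

p₁ = P(outcome | exposed) = 175/3390 = 0.051622
p₀ = P(outcome | unexposed) = 43/1310 = 0.032824
PN = (p₁ − p₀)/p₁ = (0.051622 − 0.032824) / 0.051622 ≈ 0.36414.
Attributable cases ≈ PN × (exposed cases) = 0.36414 × 175 ≈ 63.73.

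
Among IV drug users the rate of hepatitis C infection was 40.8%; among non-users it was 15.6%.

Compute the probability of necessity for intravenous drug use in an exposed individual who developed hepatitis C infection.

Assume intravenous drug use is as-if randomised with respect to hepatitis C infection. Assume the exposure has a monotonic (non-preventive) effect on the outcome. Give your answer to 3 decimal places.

p₁ = 0.408, p₀ = 0.156.
Under exogeneity and monotonicity, PN = (p₁ − p₀) / p₁.
PN = (0.408 − 0.156) / 0.408 = 0.252 / 0.408 ≈ 0.6176

PN ≈ 0.618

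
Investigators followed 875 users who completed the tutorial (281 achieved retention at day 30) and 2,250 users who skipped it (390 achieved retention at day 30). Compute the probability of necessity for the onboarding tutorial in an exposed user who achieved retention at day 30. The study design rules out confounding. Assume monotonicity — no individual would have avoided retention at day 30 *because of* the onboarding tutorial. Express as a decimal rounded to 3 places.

PN ≈ 0.460

p₁ = P(outcome | exposed) = 281/875 = 0.32114
p₀ = P(outcome | unexposed) = 390/2250 = 0.17333
Under exogeneity and monotonicity, PN = (p₁ − p₀) / p₁.
PN = (0.32114 − 0.17333) / 0.32114 = 0.14781 / 0.32114 ≈ 0.4603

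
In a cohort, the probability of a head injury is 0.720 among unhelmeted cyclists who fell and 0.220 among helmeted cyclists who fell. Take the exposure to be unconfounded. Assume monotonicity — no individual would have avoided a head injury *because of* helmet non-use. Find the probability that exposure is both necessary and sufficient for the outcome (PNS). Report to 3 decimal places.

Let p₁ = 0.72, p₀ = 0.22.
Under exogeneity and monotonicity, PNS = p₁ − p₀.
PNS = 0.72 − 0.22 = 0.5

PNS ≈ 0.500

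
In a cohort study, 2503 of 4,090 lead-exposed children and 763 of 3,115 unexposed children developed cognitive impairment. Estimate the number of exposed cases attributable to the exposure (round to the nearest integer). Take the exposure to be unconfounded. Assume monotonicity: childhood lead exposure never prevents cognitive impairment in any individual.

about 1501 cases

p₁ = P(outcome | exposed) = 2503/4090 = 0.61198
p₀ = P(outcome | unexposed) = 763/3115 = 0.24494
PN = (p₁ − p₀)/p₁ = (0.61198 − 0.24494) / 0.61198 ≈ 0.59975.
Attributable cases ≈ PN × (exposed cases) = 0.59975 × 2503 ≈ 1501.18.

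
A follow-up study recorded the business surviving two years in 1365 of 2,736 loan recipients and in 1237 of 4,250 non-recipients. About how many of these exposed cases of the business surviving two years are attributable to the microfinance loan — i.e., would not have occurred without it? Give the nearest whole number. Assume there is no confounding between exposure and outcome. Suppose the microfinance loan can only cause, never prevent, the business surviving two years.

p₁ = P(outcome | exposed) = 1365/2736 = 0.4989
p₀ = P(outcome | unexposed) = 1237/4250 = 0.29106
PN = (p₁ − p₀)/p₁ = (0.4989 − 0.29106) / 0.4989 ≈ 0.41660.
Attributable cases ≈ PN × (exposed cases) = 0.41660 × 1365 ≈ 568.66.

about 569 cases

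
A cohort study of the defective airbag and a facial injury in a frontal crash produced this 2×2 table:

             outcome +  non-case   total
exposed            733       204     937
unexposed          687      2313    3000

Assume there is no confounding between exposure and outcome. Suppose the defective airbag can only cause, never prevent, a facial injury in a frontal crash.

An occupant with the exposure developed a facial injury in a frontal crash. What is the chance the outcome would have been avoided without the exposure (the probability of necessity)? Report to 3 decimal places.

PN ≈ 0.707

p₁ = P(outcome | exposed) = 733/937 = 0.78228
p₀ = P(outcome | unexposed) = 687/3000 = 0.229
Under exogeneity and monotonicity, PN = (p₁ − p₀)/p₁.
PN = (0.78228 − 0.229) / 0.78228 ≈ 0.7073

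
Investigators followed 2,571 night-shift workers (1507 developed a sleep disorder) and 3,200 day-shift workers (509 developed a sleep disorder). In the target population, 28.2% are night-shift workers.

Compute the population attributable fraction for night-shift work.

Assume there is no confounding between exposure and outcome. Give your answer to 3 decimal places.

p₁ = P(outcome | exposed) = 1507/2571 = 0.58615
p₀ = P(outcome | unexposed) = 509/3200 = 0.15906
Overall risk P(Y=1) = π·p₁ + (1−π)·p₀ = 0.282×0.58615 + 0.718×0.15906 = 0.2795.
Under exogeneity, PAF = [P(Y=1) − p₀] / P(Y=1).
PAF = (0.2795 − 0.15906) / 0.2795 ≈ 0.4309

PAF ≈ 0.431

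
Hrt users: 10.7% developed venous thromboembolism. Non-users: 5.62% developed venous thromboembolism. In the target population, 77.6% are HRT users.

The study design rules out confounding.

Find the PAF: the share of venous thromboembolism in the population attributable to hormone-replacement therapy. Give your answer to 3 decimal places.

PAF ≈ 0.412

p₁ = 0.107, p₀ = 0.0562.
Overall risk P(Y=1) = π·p₁ + (1−π)·p₀ = 0.776×0.107 + 0.224×0.0562 = 0.095621.
Under exogeneity, PAF = [P(Y=1) − p₀] / P(Y=1).
PAF = (0.095621 − 0.0562) / 0.095621 ≈ 0.4123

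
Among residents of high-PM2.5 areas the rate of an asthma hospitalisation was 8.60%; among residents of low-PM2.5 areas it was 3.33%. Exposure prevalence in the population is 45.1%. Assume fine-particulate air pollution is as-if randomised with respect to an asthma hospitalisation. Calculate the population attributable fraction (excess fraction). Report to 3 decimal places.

p₁ = 0.086, p₀ = 0.0333.
Overall risk P(Y=1) = π·p₁ + (1−π)·p₀ = 0.451×0.086 + 0.549×0.0333 = 0.057068.
Under exogeneity, PAF = [P(Y=1) − p₀] / P(Y=1).
PAF = (0.057068 − 0.0333) / 0.057068 ≈ 0.4165

PAF ≈ 0.416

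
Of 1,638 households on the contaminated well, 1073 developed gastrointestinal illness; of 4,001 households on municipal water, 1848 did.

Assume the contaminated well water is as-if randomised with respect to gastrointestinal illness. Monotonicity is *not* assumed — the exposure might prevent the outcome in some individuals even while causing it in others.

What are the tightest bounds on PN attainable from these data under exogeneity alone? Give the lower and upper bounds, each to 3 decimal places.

0.295 ≤ PN ≤ 0.821

p₁ = P(outcome | exposed) = 1073/1638 = 0.65507
p₀ = P(outcome | unexposed) = 1848/4001 = 0.46188
Under exogeneity alone the bounds on PN are max{0,(p₁−p₀)/p₁} ≤ PN ≤ min{1,(1−p₀)/p₁}.
  lower = (p₁ − p₀)/p₁ = 0.19318 / 0.65507 ≈ 0.2949
  upper = min{1, (1 − p₀)/p₁} = 0.53812 / 0.65507 ≈ 0.8215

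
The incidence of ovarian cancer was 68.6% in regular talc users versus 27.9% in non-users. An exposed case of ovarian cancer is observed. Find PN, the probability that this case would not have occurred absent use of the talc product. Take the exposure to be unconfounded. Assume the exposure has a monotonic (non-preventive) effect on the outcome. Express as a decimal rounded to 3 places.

PN ≈ 0.593

p₁ = 0.686, p₀ = 0.279.
Under exogeneity and monotonicity, PN = (p₁ − p₀) / p₁.
PN = (0.686 − 0.279) / 0.686 = 0.407 / 0.686 ≈ 0.5933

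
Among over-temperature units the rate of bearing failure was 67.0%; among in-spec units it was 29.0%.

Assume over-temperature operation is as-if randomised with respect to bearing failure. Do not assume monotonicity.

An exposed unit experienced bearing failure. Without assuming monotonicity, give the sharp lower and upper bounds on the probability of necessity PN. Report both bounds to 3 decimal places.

p₁ = 0.67, p₀ = 0.29.
Under exogeneity alone the bounds on PN are max{0,(p₁−p₀)/p₁} ≤ PN ≤ min{1,(1−p₀)/p₁}.
  lower = (p₁ − p₀)/p₁ = 0.38 / 0.67 ≈ 0.5672
  upper = min{1, (1 − p₀)/p₁} = 0.71 / 0.67 ≈ 1.0597 → capped at 1

0.567 ≤ PN ≤ 1.000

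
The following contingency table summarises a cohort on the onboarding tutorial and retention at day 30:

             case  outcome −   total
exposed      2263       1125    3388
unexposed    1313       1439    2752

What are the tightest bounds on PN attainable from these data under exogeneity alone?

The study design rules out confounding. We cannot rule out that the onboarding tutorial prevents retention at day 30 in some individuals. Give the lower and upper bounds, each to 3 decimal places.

p₁ = P(outcome | exposed) = 2263/3388 = 0.66795
p₀ = P(outcome | unexposed) = 1313/2752 = 0.47711
Under exogeneity alone the bounds on PN are max{0,(p₁−p₀)/p₁} ≤ PN ≤ min{1,(1−p₀)/p₁}.
  lower = (p₁ − p₀)/p₁ = 0.19084 / 0.66795 ≈ 0.2857
  upper = min{1, (1 − p₀)/p₁} = 0.52289 / 0.66795 ≈ 0.7828

0.286 ≤ PN ≤ 0.783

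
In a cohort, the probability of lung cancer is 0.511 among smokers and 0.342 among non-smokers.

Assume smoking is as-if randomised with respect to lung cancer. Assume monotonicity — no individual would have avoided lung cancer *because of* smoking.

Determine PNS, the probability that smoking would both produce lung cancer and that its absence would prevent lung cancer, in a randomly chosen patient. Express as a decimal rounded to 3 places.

Let p₁ = 0.511, p₀ = 0.342.
Under exogeneity and monotonicity, PNS = p₁ − p₀.
PNS = 0.511 − 0.342 = 0.169

PNS ≈ 0.169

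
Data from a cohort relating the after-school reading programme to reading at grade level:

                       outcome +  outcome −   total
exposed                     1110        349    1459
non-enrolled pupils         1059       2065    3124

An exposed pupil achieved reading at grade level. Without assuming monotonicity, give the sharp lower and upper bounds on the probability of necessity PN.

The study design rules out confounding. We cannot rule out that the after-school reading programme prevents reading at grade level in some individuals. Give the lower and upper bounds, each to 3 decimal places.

p₁ = P(outcome | exposed) = 1110/1459 = 0.7608
p₀ = P(outcome | unexposed) = 1059/3124 = 0.33899
Under exogeneity alone the bounds on PN are max{0,(p₁−p₀)/p₁} ≤ PN ≤ min{1,(1−p₀)/p₁}.
  lower = (p₁ − p₀)/p₁ = 0.42181 / 0.7608 ≈ 0.5544
  upper = min{1, (1 − p₀)/p₁} = 0.66101 / 0.7608 ≈ 0.8688

0.554 ≤ PN ≤ 0.869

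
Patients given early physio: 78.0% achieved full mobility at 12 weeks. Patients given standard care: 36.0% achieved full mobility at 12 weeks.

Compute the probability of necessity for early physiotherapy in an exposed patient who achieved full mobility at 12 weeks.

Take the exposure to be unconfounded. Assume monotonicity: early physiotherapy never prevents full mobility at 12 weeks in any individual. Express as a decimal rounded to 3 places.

p₁ = 0.78, p₀ = 0.36.
Under exogeneity and monotonicity, PN = (p₁ − p₀) / p₁.
PN = (0.78 − 0.36) / 0.78 = 0.42 / 0.78 ≈ 0.5385

PN ≈ 0.538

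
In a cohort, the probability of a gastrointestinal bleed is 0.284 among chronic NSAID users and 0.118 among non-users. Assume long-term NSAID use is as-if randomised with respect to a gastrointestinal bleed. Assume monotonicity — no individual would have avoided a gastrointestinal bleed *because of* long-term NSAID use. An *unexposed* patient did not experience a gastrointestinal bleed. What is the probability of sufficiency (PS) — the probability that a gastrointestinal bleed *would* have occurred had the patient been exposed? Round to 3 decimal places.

Let p₁ = 0.284, p₀ = 0.118.
Under exogeneity and monotonicity, PS = (p₁ − p₀) / (1 − p₀).
PS = (0.284 − 0.118) / (1 − 0.118) = 0.166 / 0.882 ≈ 0.1882

PS ≈ 0.188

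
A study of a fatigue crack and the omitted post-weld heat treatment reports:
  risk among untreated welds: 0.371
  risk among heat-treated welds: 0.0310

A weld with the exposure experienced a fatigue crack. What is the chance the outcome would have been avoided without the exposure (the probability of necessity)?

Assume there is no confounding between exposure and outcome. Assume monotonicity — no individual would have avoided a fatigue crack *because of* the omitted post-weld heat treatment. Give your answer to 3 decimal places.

PN ≈ 0.916

Let p₁ = 0.371, p₀ = 0.031.
Under exogeneity and monotonicity, PN = (p₁ − p₀) / p₁.
PN = (0.371 − 0.031) / 0.371 = 0.34 / 0.371 ≈ 0.9164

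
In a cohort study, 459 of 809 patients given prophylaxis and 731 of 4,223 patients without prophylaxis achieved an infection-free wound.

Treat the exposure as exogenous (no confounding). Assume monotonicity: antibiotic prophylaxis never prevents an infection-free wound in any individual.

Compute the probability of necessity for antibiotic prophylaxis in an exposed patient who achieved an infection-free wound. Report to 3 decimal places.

p₁ = P(outcome | exposed) = 459/809 = 0.56737
p₀ = P(outcome | unexposed) = 731/4223 = 0.1731
Under exogeneity and monotonicity, PN = (p₁ − p₀) / p₁.
PN = (0.56737 − 0.1731) / 0.56737 = 0.39427 / 0.56737 ≈ 0.6949

PN ≈ 0.695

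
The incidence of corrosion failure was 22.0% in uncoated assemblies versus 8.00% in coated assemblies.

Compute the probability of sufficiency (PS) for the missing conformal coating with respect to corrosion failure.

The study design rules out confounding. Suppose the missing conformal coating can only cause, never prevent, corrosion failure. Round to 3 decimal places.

PS ≈ 0.152

p₁ = 0.22, p₀ = 0.08.
Under exogeneity and monotonicity, PS = (p₁ − p₀) / (1 − p₀).
PS = (0.22 − 0.08) / (1 − 0.08) = 0.14 / 0.92 ≈ 0.1522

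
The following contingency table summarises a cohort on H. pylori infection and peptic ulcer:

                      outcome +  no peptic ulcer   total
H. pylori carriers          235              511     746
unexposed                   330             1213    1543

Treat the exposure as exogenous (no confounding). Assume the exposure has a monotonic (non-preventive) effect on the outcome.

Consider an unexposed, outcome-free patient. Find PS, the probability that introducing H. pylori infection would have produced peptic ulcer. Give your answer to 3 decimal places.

PS ≈ 0.129

p₁ = P(outcome | exposed) = 235/746 = 0.31501
p₀ = P(outcome | unexposed) = 330/1543 = 0.21387
Under exogeneity and monotonicity, PS = (p₁ − p₀) / (1 − p₀).
PS = (0.31501 − 0.21387) / (1 − 0.21387) = 0.10114 / 0.78613 ≈ 0.1287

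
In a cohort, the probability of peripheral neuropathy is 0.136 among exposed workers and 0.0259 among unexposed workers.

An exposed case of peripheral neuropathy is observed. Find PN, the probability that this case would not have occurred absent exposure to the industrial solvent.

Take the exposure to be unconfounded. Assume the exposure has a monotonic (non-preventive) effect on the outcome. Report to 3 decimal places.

Let p₁ = 0.136, p₀ = 0.0259.
Under exogeneity and monotonicity, PN = (p₁ − p₀) / p₁.
PN = (0.136 − 0.0259) / 0.136 = 0.1101 / 0.136 ≈ 0.8096

PN ≈ 0.810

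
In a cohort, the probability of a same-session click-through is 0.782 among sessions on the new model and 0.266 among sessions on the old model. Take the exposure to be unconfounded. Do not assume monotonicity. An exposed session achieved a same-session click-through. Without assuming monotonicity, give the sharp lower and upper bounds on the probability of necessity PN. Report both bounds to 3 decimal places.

0.660 ≤ PN ≤ 0.939

Let p₁ = 0.782, p₀ = 0.266.
Under exogeneity alone the bounds on PN are max{0,(p₁−p₀)/p₁} ≤ PN ≤ min{1,(1−p₀)/p₁}.
  lower = (p₁ − p₀)/p₁ = 0.516 / 0.782 ≈ 0.6598
  upper = min{1, (1 − p₀)/p₁} = 0.734 / 0.782 ≈ 0.9386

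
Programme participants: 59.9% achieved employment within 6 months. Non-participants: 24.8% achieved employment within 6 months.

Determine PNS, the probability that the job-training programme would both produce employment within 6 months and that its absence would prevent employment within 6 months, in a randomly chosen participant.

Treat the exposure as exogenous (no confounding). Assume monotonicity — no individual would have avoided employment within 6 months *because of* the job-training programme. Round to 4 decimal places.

PNS ≈ 0.3510

p₁ = 0.599, p₀ = 0.248.
Under exogeneity and monotonicity, PNS = p₁ − p₀.
PNS = 0.599 − 0.248 = 0.351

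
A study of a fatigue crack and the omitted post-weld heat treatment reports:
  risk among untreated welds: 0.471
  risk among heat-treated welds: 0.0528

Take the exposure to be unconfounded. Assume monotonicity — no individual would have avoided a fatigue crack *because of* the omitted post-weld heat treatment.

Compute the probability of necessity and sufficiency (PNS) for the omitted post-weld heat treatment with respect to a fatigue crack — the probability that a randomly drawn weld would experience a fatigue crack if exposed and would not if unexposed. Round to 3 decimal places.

PNS ≈ 0.418

Let p₁ = 0.471, p₀ = 0.0528.
Under exogeneity and monotonicity, PNS = p₁ − p₀.
PNS = 0.471 − 0.0528 = 0.4182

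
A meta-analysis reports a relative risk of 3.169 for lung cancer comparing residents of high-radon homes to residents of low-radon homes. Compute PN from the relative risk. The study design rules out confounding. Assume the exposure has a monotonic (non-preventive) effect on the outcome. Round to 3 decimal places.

PN ≈ 0.684

Under exogeneity and monotonicity, PN = (RR − 1) / RR = 1 − 1/RR.
PN = (3.169 − 1) / 3.169 = 2.169 / 3.169 ≈ 0.6844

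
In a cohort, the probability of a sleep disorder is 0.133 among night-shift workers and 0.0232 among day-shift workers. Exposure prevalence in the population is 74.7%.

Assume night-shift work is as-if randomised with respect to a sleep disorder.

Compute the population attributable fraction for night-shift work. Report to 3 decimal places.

Let p₁ = 0.133, p₀ = 0.0232.
Overall risk P(Y=1) = π·p₁ + (1−π)·p₀ = 0.747×0.133 + 0.253×0.0232 = 0.10522.
Under exogeneity, PAF = [P(Y=1) − p₀] / P(Y=1).
PAF = (0.10522 − 0.0232) / 0.10522 ≈ 0.7795

PAF ≈ 0.780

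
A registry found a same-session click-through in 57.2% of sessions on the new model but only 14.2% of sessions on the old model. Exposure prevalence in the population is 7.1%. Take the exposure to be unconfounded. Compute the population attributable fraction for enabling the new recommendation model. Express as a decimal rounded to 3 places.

PAF ≈ 0.177

p₁ = 0.572, p₀ = 0.142.
Overall risk P(Y=1) = π·p₁ + (1−π)·p₀ = 0.071×0.572 + 0.929×0.142 = 0.17253.
Under exogeneity, PAF = [P(Y=1) − p₀] / P(Y=1).
PAF = (0.17253 − 0.142) / 0.17253 ≈ 0.1770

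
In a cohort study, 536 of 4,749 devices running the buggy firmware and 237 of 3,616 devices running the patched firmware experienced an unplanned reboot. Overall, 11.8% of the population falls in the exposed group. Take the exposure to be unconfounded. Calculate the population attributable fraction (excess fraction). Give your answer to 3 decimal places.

p₁ = P(outcome | exposed) = 536/4749 = 0.11287
p₀ = P(outcome | unexposed) = 237/3616 = 0.065542
Overall risk P(Y=1) = π·p₁ + (1−π)·p₀ = 0.118×0.11287 + 0.882×0.065542 = 0.071126.
Under exogeneity, PAF = [P(Y=1) − p₀] / P(Y=1).
PAF = (0.071126 − 0.065542) / 0.071126 ≈ 0.0785

PAF ≈ 0.079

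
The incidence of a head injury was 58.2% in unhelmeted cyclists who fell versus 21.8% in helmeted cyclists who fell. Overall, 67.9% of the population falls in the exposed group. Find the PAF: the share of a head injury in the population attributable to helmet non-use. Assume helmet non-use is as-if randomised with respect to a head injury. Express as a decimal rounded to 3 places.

PAF ≈ 0.531

p₁ = 0.582, p₀ = 0.218.
Overall risk P(Y=1) = π·p₁ + (1−π)·p₀ = 0.679×0.582 + 0.321×0.218 = 0.46516.
Under exogeneity, PAF = [P(Y=1) − p₀] / P(Y=1).
PAF = (0.46516 − 0.218) / 0.46516 ≈ 0.5313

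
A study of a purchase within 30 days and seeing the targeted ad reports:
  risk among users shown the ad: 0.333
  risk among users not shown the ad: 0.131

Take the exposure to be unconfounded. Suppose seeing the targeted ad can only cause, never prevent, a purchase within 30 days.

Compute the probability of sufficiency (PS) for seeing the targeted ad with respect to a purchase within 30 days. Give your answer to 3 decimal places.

Let p₁ = 0.333, p₀ = 0.131.
Under exogeneity and monotonicity, PS = (p₁ − p₀) / (1 − p₀).
PS = (0.333 − 0.131) / (1 − 0.131) = 0.202 / 0.869 ≈ 0.2325

PS ≈ 0.232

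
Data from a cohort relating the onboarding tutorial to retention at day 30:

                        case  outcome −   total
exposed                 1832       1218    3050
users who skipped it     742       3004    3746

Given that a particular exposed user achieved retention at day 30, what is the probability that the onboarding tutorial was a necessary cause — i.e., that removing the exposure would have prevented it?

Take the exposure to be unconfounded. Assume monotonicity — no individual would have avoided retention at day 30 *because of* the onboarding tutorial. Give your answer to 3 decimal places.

p₁ = P(outcome | exposed) = 1832/3050 = 0.60066
p₀ = P(outcome | unexposed) = 742/3746 = 0.19808
Under exogeneity and monotonicity, PN = (p₁ − p₀)/p₁.
PN = (0.60066 − 0.19808) / 0.60066 ≈ 0.6702

PN ≈ 0.670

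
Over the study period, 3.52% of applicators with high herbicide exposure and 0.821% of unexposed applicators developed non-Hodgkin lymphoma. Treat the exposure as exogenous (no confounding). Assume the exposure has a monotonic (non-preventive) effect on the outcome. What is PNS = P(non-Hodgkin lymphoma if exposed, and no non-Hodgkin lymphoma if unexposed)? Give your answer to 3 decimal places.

PNS ≈ 0.027

p₁ = 0.0352, p₀ = 0.00821.
Under exogeneity and monotonicity, PNS = p₁ − p₀.
PNS = 0.0352 − 0.00821 = 0.02699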